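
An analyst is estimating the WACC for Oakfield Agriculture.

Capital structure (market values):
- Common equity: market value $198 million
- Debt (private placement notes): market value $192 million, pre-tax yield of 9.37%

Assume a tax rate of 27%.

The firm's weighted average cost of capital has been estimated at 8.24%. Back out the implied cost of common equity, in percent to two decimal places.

9.60%

Total capital V = 198 + 192 = 390.
Equity weight = 198/390 = 0.5077.
Private placement notes weight = 192/390 = 0.4923.
Debt contribution = 0.4923 × 9.37% × (1 − 27%) = 3.3674%.
Required equity contribution = 8.24% − 3.3674% = 4.8726%.
Re = 4.8726% / 0.5077 = 9.5975%.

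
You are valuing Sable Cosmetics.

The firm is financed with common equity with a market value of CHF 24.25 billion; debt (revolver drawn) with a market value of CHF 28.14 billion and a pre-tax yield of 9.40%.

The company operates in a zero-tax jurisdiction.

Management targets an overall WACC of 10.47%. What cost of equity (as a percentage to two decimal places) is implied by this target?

11.71%

Total capital V = 24.25 + 28.14 = 52.39.
Equity weight = 24.25/52.39 = 0.4629.
Revolver drawn weight = 28.14/52.39 = 0.5371.
Debt contribution = 0.5371 × 9.4% × (1 − 0%) = 5.0490%.
Required equity contribution = 10.47% − 5.0490% = 5.4210%.
Re = 5.4210% / 0.4629 = 11.7116%.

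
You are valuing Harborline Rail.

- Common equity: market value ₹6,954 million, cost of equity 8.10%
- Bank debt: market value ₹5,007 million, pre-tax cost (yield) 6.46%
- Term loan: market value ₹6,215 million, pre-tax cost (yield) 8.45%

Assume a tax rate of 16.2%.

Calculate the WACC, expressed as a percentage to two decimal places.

7.01%

Total capital V = 6954 + 5007 + 6215 = 18176.
Equity: weight = 6954/18176 = 0.3826; cost = 8.1%.
Bank debt: weight = 5007/18176 = 0.2755; after-tax cost = 6.46% × (1 − 16.2%) = 5.4135%.
Term loan: weight = 6215/18176 = 0.3419; after-tax cost = 8.45% × (1 − 16.2%) = 7.0811%.
WACC = 0.3826 × 8.1000% + 0.2755 × 5.4135% + 0.3419 × 7.0811% = 7.0115%.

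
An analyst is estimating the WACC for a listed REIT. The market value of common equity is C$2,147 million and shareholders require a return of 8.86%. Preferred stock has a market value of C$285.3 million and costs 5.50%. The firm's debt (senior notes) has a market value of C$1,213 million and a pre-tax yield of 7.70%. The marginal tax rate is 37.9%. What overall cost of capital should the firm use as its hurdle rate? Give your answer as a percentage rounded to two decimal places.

7.24%

Total capital V = 2147 + 285.3 + 1213 = 3645.3.
Equity: weight = 2147/3645.3 = 0.5890; cost = 8.86%.
Preferred: weight = 285.3/3645.3 = 0.0783; cost = 5.5%.
Senior notes: weight = 1213/3645.3 = 0.3328; after-tax cost = 7.7% × (1 − 37.9%) = 4.7817%.
WACC = 0.5890 × 8.8600% + 0.0783 × 5.5000% + 0.3328 × 4.7817% = 7.2399%.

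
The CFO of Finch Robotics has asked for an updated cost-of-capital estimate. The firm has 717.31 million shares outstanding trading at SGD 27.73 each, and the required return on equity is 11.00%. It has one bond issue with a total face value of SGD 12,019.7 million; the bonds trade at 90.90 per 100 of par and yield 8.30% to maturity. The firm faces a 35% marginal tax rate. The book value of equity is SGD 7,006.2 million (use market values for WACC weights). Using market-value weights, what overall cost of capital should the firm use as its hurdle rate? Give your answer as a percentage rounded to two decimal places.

9.01%

Market value of equity E = 27.73 × 717.31m = 19891.0063m. Market value of debt D = 12019.7m × 90.9/100 = 10925.9073m.
Total capital V = 19891.0063 + 10925.9073 = 30816.9136.
Equity: weight = 19891.0063/30816.9136 = 0.6455; cost = 11%.
Bonds outstanding: weight = 10925.9073/30816.9136 = 0.3545; after-tax cost = 8.3% × (1 − 35%) = 5.3950%.
WACC = 0.6455 × 11.0000% + 0.3545 × 5.3950% = 9.0128%.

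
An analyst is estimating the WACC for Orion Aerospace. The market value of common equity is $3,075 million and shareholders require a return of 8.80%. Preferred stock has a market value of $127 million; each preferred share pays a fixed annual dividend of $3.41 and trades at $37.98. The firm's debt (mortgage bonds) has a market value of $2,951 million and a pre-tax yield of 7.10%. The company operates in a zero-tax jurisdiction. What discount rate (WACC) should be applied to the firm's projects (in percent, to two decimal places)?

Cost of preferred: Rp = 3.41 / 37.98 = 8.9784%.
Total capital V = 3075 + 127 + 2951 = 6153.
Equity: weight = 3075/6153 = 0.4998; cost = 8.8%.
Preferred: weight = 127/6153 = 0.0206; cost = 8.9784%.
Mortgage bonds: weight = 2951/6153 = 0.4796; after-tax cost = 7.1% × (1 − 0%) = 7.1000%.
WACC = 0.4998 × 8.8000% + 0.0206 × 8.9784% + 0.4796 × 7.1000% = 7.9884%.

7.99%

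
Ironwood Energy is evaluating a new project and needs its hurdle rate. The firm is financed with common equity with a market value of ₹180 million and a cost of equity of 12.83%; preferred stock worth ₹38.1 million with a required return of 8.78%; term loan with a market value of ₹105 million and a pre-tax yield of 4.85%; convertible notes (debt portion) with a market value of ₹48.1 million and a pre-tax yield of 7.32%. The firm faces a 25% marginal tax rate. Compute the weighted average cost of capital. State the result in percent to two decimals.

Total capital V = 180 + 38.1 + 105 + 48.1 = 371.2.
Equity: weight = 180/371.2 = 0.4849; cost = 12.83%.
Preferred: weight = 38.1/371.2 = 0.1026; cost = 8.78%.
Term loan: weight = 105/371.2 = 0.2829; after-tax cost = 4.85% × (1 − 25%) = 3.6375%.
Convertible notes (debt portion): weight = 48.1/371.2 = 0.1296; after-tax cost = 7.32% × (1 − 25%) = 5.4900%.
WACC = 0.4849 × 12.8300% + 0.1026 × 8.7800% + 0.2829 × 3.6375% + 0.1296 × 5.4900% = 8.8629%.

8.86%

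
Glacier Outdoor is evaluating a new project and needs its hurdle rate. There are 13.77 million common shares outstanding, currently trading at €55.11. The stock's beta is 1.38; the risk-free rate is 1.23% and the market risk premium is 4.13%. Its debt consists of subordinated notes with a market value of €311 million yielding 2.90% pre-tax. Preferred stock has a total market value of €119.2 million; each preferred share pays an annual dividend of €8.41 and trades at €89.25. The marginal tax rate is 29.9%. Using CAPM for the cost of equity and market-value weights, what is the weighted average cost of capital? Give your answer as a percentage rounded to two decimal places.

5.90%

Cost of equity via CAPM: Re = 1.23% + 1.38 × 4.13% = 6.9294%.
Cost of preferred: Rp = 8.41 / 89.25 = 9.4230%.
Market value of equity E = 55.11 × 13.77m = 758.8647m.
Total capital V = 758.8647 + 119.2 + 311 = 1189.0647.
Equity: weight = 758.8647/1189.0647 = 0.6382; cost = 6.9294%.
Preferred: weight = 119.2/1189.0647 = 0.1002; cost = 9.423%.
Subordinated notes: weight = 311/1189.0647 = 0.2616; after-tax cost = 2.9% × (1 − 29.9%) = 2.0329%.
WACC = 0.6382 × 6.9294% + 0.1002 × 9.4230% + 0.2616 × 2.0329% = 5.8987%.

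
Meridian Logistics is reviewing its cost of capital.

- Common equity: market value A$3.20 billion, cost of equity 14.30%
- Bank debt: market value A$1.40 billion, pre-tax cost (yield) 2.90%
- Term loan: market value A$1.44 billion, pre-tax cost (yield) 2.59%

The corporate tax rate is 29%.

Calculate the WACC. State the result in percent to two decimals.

8.49%

Total capital V = 3.2 + 1.4 + 1.44 = 6.04.
Equity: weight = 3.2/6.04 = 0.5298; cost = 14.3%.
Bank debt: weight = 1.4/6.04 = 0.2318; after-tax cost = 2.9% × (1 − 29%) = 2.0590%.
Term loan: weight = 1.44/6.04 = 0.2384; after-tax cost = 2.59% × (1 − 29%) = 1.8389%.
WACC = 0.5298 × 14.3000% + 0.2318 × 2.0590% + 0.2384 × 1.8389% = 8.4918%.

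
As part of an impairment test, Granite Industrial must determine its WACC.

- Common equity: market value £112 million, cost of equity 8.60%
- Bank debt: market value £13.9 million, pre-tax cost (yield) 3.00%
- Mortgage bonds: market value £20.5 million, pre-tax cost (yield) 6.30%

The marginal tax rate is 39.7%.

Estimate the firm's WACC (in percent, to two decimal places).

Total capital V = 112 + 13.9 + 20.5 = 146.4.
Equity: weight = 112/146.4 = 0.7650; cost = 8.6%.
Bank debt: weight = 13.9/146.4 = 0.0949; after-tax cost = 3% × (1 − 39.7%) = 1.8090%.
Mortgage bonds: weight = 20.5/146.4 = 0.1400; after-tax cost = 6.3% × (1 − 39.7%) = 3.7989%.
WACC = 0.7650 × 8.6000% + 0.0949 × 1.8090% + 0.1400 × 3.7989% = 7.2829%.

7.28%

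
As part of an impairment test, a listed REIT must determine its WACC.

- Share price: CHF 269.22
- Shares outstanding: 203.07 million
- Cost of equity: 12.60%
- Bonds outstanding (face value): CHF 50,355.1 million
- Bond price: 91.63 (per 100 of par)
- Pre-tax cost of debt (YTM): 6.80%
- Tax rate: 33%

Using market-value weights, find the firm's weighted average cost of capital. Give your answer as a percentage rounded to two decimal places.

Market value of equity E = 269.22 × 203.07m = 54670.5054m. Market value of debt D = 50355.1m × 91.63/100 = 46140.37813m.
Total capital V = 54670.5054 + 46140.37813 = 100810.88353.
Equity: weight = 54670.5054/100810.88353 = 0.5423; cost = 12.6%.
Bonds outstanding: weight = 46140.37813/100810.88353 = 0.4577; after-tax cost = 6.8% × (1 − 33%) = 4.5560%.
WACC = 0.5423 × 12.6000% + 0.4577 × 4.5560% = 8.9183%.

8.92%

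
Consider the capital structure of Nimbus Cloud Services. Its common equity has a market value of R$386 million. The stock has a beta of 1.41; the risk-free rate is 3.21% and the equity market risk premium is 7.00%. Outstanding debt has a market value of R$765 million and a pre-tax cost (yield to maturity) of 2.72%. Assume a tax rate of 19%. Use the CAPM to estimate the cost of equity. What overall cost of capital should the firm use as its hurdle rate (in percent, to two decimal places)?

5.85%

Cost of equity via CAPM: Re = 3.21% + 1.41 × 7.0% = 13.0800%.
Total capital V = 386 + 765 = 1151.
Equity: weight = 386/1151 = 0.3354; cost = 13.08%.
Debt: weight = 765/1151 = 0.6646; after-tax cost = 2.72% × (1 − 19%) = 2.2032%.
WACC = 0.3354 × 13.0800% + 0.6646 × 2.2032% = 5.8508%.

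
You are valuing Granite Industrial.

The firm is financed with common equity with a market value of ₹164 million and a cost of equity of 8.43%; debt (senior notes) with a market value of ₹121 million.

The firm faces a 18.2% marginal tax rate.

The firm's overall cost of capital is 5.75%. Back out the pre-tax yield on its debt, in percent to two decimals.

Total capital V = 164 + 121 = 285.
Equity weight = 164/285 = 0.5754.
Senior notes weight = 121/285 = 0.4246.
Equity contribution = 0.5754 × 8.43% = 4.8509%.
Remaining for debt = 5.75% − 4.8509% = 0.8991%.
Rd × (1 − 18.2%) × 0.4246 = 0.8991%  ⇒  Rd = 2.5888%.

2.59%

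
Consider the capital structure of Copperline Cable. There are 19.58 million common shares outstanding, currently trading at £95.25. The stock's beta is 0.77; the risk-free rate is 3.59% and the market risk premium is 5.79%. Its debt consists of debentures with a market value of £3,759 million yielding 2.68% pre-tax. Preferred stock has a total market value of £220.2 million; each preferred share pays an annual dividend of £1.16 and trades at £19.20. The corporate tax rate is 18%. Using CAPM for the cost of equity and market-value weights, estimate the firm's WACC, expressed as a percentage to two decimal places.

Cost of equity via CAPM: Re = 3.59% + 0.77 × 5.79% = 8.0483%.
Cost of preferred: Rp = 1.16 / 19.2 = 6.0417%.
Market value of equity E = 95.25 × 19.58m = 1864.995m.
Total capital V = 1864.995 + 220.2 + 3759 = 5844.195.
Equity: weight = 1864.995/5844.195 = 0.3191; cost = 8.0483%.
Preferred: weight = 220.2/5844.195 = 0.0377; cost = 6.0417%.
Debentures: weight = 3759/5844.195 = 0.6432; after-tax cost = 2.68% × (1 − 18%) = 2.1976%.
WACC = 0.3191 × 8.0483% + 0.0377 × 6.0417% + 0.6432 × 2.1976% = 4.2095%.

4.21%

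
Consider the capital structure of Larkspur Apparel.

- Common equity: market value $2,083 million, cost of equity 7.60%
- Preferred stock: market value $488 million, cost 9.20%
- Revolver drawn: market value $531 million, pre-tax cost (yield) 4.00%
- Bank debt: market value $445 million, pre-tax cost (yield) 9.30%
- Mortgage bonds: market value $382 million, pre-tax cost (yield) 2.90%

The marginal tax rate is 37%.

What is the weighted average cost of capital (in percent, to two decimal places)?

6.35%

Total capital V = 2083 + 488 + 531 + 445 + 382 = 3929.
Equity: weight = 2083/3929 = 0.5302; cost = 7.6%.
Preferred: weight = 488/3929 = 0.1242; cost = 9.2%.
Revolver drawn: weight = 531/3929 = 0.1351; after-tax cost = 4% × (1 − 37%) = 2.5200%.
Bank debt: weight = 445/3929 = 0.1133; after-tax cost = 9.3% × (1 − 37%) = 5.8590%.
Mortgage bonds: weight = 382/3929 = 0.0972; after-tax cost = 2.9% × (1 − 37%) = 1.8270%.
WACC = 0.5302 × 7.6000% + 0.1242 × 9.2000% + 0.1351 × 2.5200% + 0.1133 × 5.8590% + 0.0972 × 1.8270% = 6.3537%.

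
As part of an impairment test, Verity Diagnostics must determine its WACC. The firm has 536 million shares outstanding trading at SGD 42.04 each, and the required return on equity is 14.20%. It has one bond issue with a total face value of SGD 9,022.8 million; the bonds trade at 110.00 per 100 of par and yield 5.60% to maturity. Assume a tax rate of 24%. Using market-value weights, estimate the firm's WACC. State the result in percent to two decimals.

Market value of equity E = 42.04 × 536m = 22533.44m. Market value of debt D = 9022.8m × 110.0/100 = 9925.08m.
Total capital V = 22533.44 + 9925.08 = 32458.52.
Equity: weight = 22533.44/32458.52 = 0.6942; cost = 14.2%.
Bonds outstanding: weight = 9925.08/32458.52 = 0.3058; after-tax cost = 5.6% × (1 − 24%) = 4.2560%.
WACC = 0.6942 × 14.2000% + 0.3058 × 4.2560% = 11.1594%.

11.16%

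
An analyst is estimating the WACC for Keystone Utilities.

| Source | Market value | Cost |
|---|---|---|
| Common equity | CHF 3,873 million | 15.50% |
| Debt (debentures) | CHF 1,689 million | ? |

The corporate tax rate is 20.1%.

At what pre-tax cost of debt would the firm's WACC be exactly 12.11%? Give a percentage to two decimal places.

Total capital V = 3873 + 1689 = 5562.
Equity weight = 3873/5562 = 0.6963.
Debentures weight = 1689/5562 = 0.3037.
Equity contribution = 0.6963 × 15.5% = 10.7931%.
Remaining for debt = 12.11% − 10.7931% = 1.3169%.
Rd × (1 − 20.1%) × 0.3037 = 1.3169%  ⇒  Rd = 5.4274%.

5.43%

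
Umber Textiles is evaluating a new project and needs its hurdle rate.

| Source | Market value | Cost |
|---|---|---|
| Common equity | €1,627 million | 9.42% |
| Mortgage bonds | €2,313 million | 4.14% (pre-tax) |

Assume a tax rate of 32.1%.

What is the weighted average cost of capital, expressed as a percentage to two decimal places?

5.54%

Total capital V = 1627 + 2313 = 3940.
Equity: weight = 1627/3940 = 0.4129; cost = 9.42%.
Mortgage bonds: weight = 2313/3940 = 0.5871; after-tax cost = 4.14% × (1 − 32.1%) = 2.8111%.
WACC = 0.4129 × 9.4200% + 0.5871 × 2.8111% = 5.5402%.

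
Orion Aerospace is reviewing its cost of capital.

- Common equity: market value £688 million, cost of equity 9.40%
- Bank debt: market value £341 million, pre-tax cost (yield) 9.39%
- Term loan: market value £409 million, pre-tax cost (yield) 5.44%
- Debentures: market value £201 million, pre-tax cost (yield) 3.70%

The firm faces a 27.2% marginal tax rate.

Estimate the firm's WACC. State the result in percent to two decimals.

6.69%

Total capital V = 688 + 341 + 409 + 201 = 1639.
Equity: weight = 688/1639 = 0.4198; cost = 9.4%.
Bank debt: weight = 341/1639 = 0.2081; after-tax cost = 9.39% × (1 − 27.2%) = 6.8359%.
Term loan: weight = 409/1639 = 0.2495; after-tax cost = 5.44% × (1 − 27.2%) = 3.9603%.
Debentures: weight = 201/1639 = 0.1226; after-tax cost = 3.7% × (1 − 27.2%) = 2.6936%.
WACC = 0.4198 × 9.4000% + 0.2081 × 6.8359% + 0.2495 × 3.9603% + 0.1226 × 2.6936% = 6.6867%.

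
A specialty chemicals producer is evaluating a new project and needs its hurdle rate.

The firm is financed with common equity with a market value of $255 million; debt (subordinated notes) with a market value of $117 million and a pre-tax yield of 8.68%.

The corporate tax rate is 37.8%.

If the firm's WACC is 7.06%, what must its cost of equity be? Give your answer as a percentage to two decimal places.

Total capital V = 255 + 117 = 372.
Equity weight = 255/372 = 0.6855.
Subordinated notes weight = 117/372 = 0.3145.
Debt contribution = 0.3145 × 8.68% × (1 − 37.8%) = 1.6981%.
Required equity contribution = 7.06% − 1.6981% = 5.3619%.
Re = 5.3619% / 0.6855 = 7.8221%.

7.82%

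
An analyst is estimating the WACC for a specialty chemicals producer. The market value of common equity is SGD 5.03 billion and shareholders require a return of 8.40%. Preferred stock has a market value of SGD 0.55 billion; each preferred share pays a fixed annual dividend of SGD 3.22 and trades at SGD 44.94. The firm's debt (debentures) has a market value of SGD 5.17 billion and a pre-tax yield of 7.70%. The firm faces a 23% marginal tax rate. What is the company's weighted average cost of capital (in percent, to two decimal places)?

7.15%

Cost of preferred: Rp = 3.22 / 44.94 = 7.1651%.
Total capital V = 5.03 + 0.55 + 5.17 = 10.75.
Equity: weight = 5.03/10.75 = 0.4679; cost = 8.4%.
Preferred: weight = 0.55/10.75 = 0.0512; cost = 7.1651%.
Debentures: weight = 5.17/10.75 = 0.4809; after-tax cost = 7.7% × (1 − 23%) = 5.9290%.
WACC = 0.4679 × 8.4000% + 0.0512 × 7.1651% + 0.4809 × 5.9290% = 7.1484%.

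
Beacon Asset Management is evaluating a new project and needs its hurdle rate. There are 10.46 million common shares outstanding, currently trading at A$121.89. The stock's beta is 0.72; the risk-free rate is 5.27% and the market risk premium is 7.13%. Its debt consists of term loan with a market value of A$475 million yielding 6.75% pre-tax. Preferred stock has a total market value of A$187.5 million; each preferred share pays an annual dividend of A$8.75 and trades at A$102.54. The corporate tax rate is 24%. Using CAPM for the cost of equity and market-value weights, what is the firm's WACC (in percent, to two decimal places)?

8.93%

Cost of equity via CAPM: Re = 5.27% + 0.72 × 7.13% = 10.4036%.
Cost of preferred: Rp = 8.75 / 102.54 = 8.5333%.
Market value of equity E = 121.89 × 10.46m = 1274.9694m.
Total capital V = 1274.9694 + 187.5 + 475 = 1937.4694.
Equity: weight = 1274.9694/1937.4694 = 0.6581; cost = 10.4036%.
Preferred: weight = 187.5/1937.4694 = 0.0968; cost = 8.5333%.
Term loan: weight = 475/1937.4694 = 0.2452; after-tax cost = 6.75% × (1 − 24%) = 5.1300%.
WACC = 0.6581 × 10.4036% + 0.0968 × 8.5333% + 0.2452 × 5.1300% = 8.9297%.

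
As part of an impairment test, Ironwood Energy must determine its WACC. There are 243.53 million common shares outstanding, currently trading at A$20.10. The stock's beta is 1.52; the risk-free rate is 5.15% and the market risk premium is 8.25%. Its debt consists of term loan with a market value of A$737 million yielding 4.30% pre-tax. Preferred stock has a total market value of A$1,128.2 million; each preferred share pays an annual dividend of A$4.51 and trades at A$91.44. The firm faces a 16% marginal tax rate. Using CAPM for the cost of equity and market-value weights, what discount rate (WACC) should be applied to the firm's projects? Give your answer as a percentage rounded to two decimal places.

14.03%

Cost of equity via CAPM: Re = 5.15% + 1.52 × 8.25% = 17.6900%.
Cost of preferred: Rp = 4.51 / 91.44 = 4.9322%.
Market value of equity E = 20.1 × 243.53m = 4894.953m.
Total capital V = 4894.953 + 1128.2 + 737 = 6760.153.
Equity: weight = 4894.953/6760.153 = 0.7241; cost = 17.69%.
Preferred: weight = 1128.2/6760.153 = 0.1669; cost = 4.9322%.
Term loan: weight = 737/6760.153 = 0.1090; after-tax cost = 4.3% × (1 − 16%) = 3.6120%.
WACC = 0.7241 × 17.6900% + 0.1669 × 4.9322% + 0.1090 × 3.6120% = 14.0261%.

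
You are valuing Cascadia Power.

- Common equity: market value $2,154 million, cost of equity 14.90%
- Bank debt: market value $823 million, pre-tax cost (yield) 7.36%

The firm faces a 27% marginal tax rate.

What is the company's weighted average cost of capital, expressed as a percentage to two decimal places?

Total capital V = 2154 + 823 = 2977.
Equity: weight = 2154/2977 = 0.7235; cost = 14.9%.
Bank debt: weight = 823/2977 = 0.2765; after-tax cost = 7.36% × (1 − 27%) = 5.3728%.
WACC = 0.7235 × 14.9000% + 0.2765 × 5.3728% = 12.2662%.

12.27%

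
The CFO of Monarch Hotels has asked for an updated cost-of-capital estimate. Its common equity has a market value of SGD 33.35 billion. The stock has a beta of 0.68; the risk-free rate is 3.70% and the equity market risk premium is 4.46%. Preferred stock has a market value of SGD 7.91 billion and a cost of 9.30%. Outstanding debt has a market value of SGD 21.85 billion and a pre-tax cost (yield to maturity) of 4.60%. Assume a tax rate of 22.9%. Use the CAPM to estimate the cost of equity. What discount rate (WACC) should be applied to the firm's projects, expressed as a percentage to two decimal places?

5.95%

Cost of equity via CAPM: Re = 3.7% + 0.68 × 4.46% = 6.7328%.
Total capital V = 33.35 + 7.91 + 21.85 = 63.11.
Equity: weight = 33.35/63.11 = 0.5284; cost = 6.7328%.
Preferred: weight = 7.91/63.11 = 0.1253; cost = 9.3%.
Debt: weight = 21.85/63.11 = 0.3462; after-tax cost = 4.6% × (1 − 22.9%) = 3.5466%.
WACC = 0.5284 × 6.7328% + 0.1253 × 9.3000% + 0.3462 × 3.5466% = 5.9514%.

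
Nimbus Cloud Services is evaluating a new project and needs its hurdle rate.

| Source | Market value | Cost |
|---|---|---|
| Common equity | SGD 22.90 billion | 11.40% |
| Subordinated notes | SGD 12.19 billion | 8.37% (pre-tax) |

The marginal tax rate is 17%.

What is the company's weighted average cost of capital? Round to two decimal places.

Total capital V = 22.9 + 12.19 = 35.09.
Equity: weight = 22.9/35.09 = 0.6526; cost = 11.4%.
Subordinated notes: weight = 12.19/35.09 = 0.3474; after-tax cost = 8.37% × (1 − 17%) = 6.9471%.
WACC = 0.6526 × 11.4000% + 0.3474 × 6.9471% = 9.8531%.

9.85%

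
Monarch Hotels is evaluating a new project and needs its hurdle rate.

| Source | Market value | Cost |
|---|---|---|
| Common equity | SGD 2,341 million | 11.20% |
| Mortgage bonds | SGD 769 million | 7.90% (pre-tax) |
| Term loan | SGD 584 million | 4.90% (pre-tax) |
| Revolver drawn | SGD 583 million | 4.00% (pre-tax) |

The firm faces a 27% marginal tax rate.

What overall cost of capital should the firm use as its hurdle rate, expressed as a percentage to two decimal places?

Total capital V = 2341 + 769 + 584 + 583 = 4277.
Equity: weight = 2341/4277 = 0.5473; cost = 11.2%.
Mortgage bonds: weight = 769/4277 = 0.1798; after-tax cost = 7.9% × (1 − 27%) = 5.7670%.
Term loan: weight = 584/4277 = 0.1365; after-tax cost = 4.9% × (1 − 27%) = 3.5770%.
Revolver drawn: weight = 583/4277 = 0.1363; after-tax cost = 4% × (1 − 27%) = 2.9200%.
WACC = 0.5473 × 11.2000% + 0.1798 × 5.7670% + 0.1365 × 3.5770% + 0.1363 × 2.9200% = 8.0536%.

8.05%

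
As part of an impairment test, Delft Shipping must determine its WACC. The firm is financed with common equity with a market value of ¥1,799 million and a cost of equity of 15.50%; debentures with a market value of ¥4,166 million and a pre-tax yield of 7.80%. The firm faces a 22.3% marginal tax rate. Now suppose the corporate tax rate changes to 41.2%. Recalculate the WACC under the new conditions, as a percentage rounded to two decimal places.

7.88%

After the change:
Total capital V = 1799 + 4166 = 5965.
Equity: weight = 1799/5965 = 0.3016; cost = 15.5%.
Debentures: weight = 4166/5965 = 0.6984; after-tax cost = 7.8% × (1 − 41.2%) = 4.5864%.
WACC = 0.3016 × 15.5000% + 0.6984 × 4.5864% = 7.8779%.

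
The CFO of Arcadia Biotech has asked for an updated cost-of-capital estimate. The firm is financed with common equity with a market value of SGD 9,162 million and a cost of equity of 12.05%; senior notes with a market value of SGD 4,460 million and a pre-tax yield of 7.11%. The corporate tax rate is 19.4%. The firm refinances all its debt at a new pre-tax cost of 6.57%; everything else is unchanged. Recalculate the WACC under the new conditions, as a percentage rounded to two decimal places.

9.84%

After the change:
Total capital V = 9162 + 4460 = 13622.
Equity: weight = 9162/13622 = 0.6726; cost = 12.05%.
Senior notes: weight = 4460/13622 = 0.3274; after-tax cost = 6.57% × (1 − 19.4%) = 5.2954%.
WACC = 0.6726 × 12.0500% + 0.3274 × 5.2954% = 9.8385%.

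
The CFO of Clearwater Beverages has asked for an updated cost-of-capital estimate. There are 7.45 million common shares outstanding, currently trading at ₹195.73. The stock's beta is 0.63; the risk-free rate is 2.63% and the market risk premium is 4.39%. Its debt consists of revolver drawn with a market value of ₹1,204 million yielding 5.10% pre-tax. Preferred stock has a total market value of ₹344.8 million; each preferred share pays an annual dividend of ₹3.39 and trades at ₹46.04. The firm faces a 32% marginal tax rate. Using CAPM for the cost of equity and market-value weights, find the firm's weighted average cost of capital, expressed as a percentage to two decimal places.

Cost of equity via CAPM: Re = 2.63% + 0.63 × 4.39% = 5.3957%.
Cost of preferred: Rp = 3.39 / 46.04 = 7.3632%.
Market value of equity E = 195.73 × 7.45m = 1458.1885m.
Total capital V = 1458.1885 + 344.8 + 1204 = 3006.9885.
Equity: weight = 1458.1885/3006.9885 = 0.4849; cost = 5.3957%.
Preferred: weight = 344.8/3006.9885 = 0.1147; cost = 7.3632%.
Revolver drawn: weight = 1204/3006.9885 = 0.4004; after-tax cost = 5.1% × (1 − 32%) = 3.4680%.
WACC = 0.4849 × 5.3957% + 0.1147 × 7.3632% + 0.4004 × 3.4680% = 4.8495%.

4.85%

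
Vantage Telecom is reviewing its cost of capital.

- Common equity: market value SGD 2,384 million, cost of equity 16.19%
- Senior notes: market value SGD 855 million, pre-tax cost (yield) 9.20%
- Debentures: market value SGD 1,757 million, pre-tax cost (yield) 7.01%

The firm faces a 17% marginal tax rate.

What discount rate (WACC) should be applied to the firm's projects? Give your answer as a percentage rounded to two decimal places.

Total capital V = 2384 + 855 + 1757 = 4996.
Equity: weight = 2384/4996 = 0.4772; cost = 16.19%.
Senior notes: weight = 855/4996 = 0.1711; after-tax cost = 9.2% × (1 − 17%) = 7.6360%.
Debentures: weight = 1757/4996 = 0.3517; after-tax cost = 7.01% × (1 − 17%) = 5.8183%.
WACC = 0.4772 × 16.1900% + 0.1711 × 7.6360% + 0.3517 × 5.8183% = 11.0786%.

11.08%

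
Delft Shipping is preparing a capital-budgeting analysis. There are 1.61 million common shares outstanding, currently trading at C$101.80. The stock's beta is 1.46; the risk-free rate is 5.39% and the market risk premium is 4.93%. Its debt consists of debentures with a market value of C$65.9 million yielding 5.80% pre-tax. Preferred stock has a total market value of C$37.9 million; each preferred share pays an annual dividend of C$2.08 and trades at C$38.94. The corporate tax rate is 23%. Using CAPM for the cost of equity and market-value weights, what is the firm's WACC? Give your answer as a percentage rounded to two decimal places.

Cost of equity via CAPM: Re = 5.39% + 1.46 × 4.93% = 12.5878%.
Cost of preferred: Rp = 2.08 / 38.94 = 5.3416%.
Market value of equity E = 101.8 × 1.61m = 163.898m.
Total capital V = 163.898 + 37.9 + 65.9 = 267.698.
Equity: weight = 163.898/267.698 = 0.6122; cost = 12.5878%.
Preferred: weight = 37.9/267.698 = 0.1416; cost = 5.3416%.
Debentures: weight = 65.9/267.698 = 0.2462; after-tax cost = 5.8% × (1 − 23%) = 4.4660%.
WACC = 0.6122 × 12.5878% + 0.1416 × 5.3416% + 0.2462 × 4.4660% = 9.5625%.

9.56%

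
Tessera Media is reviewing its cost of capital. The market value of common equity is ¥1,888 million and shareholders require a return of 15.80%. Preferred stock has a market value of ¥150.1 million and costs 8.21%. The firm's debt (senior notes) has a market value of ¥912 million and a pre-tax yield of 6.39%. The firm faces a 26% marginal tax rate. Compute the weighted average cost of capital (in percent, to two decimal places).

11.99%

Total capital V = 1888 + 150.1 + 912 = 2950.1.
Equity: weight = 1888/2950.1 = 0.6400; cost = 15.8%.
Preferred: weight = 150.1/2950.1 = 0.0509; cost = 8.21%.
Senior notes: weight = 912/2950.1 = 0.3091; after-tax cost = 6.39% × (1 − 26%) = 4.7286%.
WACC = 0.6400 × 15.8000% + 0.0509 × 8.2100% + 0.3091 × 4.7286% = 11.9912%.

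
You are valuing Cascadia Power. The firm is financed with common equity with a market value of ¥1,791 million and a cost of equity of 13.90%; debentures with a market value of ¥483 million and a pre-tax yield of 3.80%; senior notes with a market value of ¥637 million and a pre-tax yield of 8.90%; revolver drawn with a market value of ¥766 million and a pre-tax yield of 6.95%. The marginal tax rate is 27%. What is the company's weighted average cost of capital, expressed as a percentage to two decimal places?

Total capital V = 1791 + 483 + 637 + 766 = 3677.
Equity: weight = 1791/3677 = 0.4871; cost = 13.9%.
Debentures: weight = 483/3677 = 0.1314; after-tax cost = 3.8% × (1 − 27%) = 2.7740%.
Senior notes: weight = 637/3677 = 0.1732; after-tax cost = 8.9% × (1 − 27%) = 6.4970%.
Revolver drawn: weight = 766/3677 = 0.2083; after-tax cost = 6.95% × (1 − 27%) = 5.0735%.
WACC = 0.4871 × 13.9000% + 0.1314 × 2.7740% + 0.1732 × 6.4970% + 0.2083 × 5.0735% = 9.3173%.

9.32%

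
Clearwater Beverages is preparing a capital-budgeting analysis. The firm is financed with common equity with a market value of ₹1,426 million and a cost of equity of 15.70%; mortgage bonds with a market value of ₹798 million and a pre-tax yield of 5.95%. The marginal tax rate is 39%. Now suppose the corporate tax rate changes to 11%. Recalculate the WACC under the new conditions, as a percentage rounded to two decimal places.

After the change:
Total capital V = 1426 + 798 = 2224.
Equity: weight = 1426/2224 = 0.6412; cost = 15.7%.
Mortgage bonds: weight = 798/2224 = 0.3588; after-tax cost = 5.95% × (1 − 11%) = 5.2955%.
WACC = 0.6412 × 15.7000% + 0.3588 × 5.2955% = 11.9667%.

11.97%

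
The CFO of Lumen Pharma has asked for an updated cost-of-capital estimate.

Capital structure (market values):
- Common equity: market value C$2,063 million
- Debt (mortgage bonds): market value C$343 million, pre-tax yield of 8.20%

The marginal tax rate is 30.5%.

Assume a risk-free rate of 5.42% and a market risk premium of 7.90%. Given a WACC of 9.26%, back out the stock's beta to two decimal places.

Total capital V = 2063 + 343 = 2406.
Equity weight = 2063/2406 = 0.8574.
Mortgage bonds weight = 343/2406 = 0.1426.
Debt contribution = 0.1426 × 8.2% × (1 − 30.5%) = 0.8125%.
Required equity contribution = 9.26% − 0.8125% = 8.4475%  ⇒  Re = 9.8521%.
CAPM: 9.8521% = 5.42% + β × 7.9%  ⇒  β = 0.5610.

0.56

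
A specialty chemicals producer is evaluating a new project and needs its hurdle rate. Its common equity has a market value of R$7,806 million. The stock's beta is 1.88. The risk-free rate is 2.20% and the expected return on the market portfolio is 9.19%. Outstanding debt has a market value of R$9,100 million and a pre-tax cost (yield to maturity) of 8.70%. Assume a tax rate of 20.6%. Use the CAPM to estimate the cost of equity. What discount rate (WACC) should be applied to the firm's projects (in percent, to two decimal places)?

10.80%

Market risk premium = 9.19% − 2.2% = 6.99%.
Cost of equity via CAPM: Re = 2.2% + 1.88 × 6.99% = 15.3412%.
Total capital V = 7806 + 9100 = 16906.
Equity: weight = 7806/16906 = 0.4617; cost = 15.3412%.
Debt: weight = 9100/16906 = 0.5383; after-tax cost = 8.7% × (1 − 20.6%) = 6.9078%.
WACC = 0.4617 × 15.3412% + 0.5383 × 6.9078% = 10.8018%.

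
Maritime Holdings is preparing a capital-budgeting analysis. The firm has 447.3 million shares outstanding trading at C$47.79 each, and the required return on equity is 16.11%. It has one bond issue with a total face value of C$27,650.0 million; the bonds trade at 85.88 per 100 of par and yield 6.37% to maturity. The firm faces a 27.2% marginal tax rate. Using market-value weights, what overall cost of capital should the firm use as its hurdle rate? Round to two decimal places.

Market value of equity E = 47.79 × 447.3m = 21376.467m. Market value of debt D = 27650m × 85.88/100 = 23745.82m.
Total capital V = 21376.467 + 23745.82 = 45122.287.
Equity: weight = 21376.467/45122.287 = 0.4737; cost = 16.11%.
Bonds outstanding: weight = 23745.82/45122.287 = 0.5263; after-tax cost = 6.37% × (1 − 27.2%) = 4.6374%.
WACC = 0.4737 × 16.1100% + 0.5263 × 4.6374% = 10.0725%.

10.07%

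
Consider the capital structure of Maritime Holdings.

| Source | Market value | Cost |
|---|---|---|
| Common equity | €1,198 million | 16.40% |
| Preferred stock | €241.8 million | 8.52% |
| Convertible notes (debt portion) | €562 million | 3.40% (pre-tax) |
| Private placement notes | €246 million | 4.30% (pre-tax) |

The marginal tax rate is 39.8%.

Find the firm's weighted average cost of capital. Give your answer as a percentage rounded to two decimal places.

10.45%

Total capital V = 1198 + 241.8 + 562 + 246 = 2247.8.
Equity: weight = 1198/2247.8 = 0.5330; cost = 16.4%.
Preferred: weight = 241.8/2247.8 = 0.1076; cost = 8.52%.
Convertible notes (debt portion): weight = 562/2247.8 = 0.2500; after-tax cost = 3.4% × (1 − 39.8%) = 2.0468%.
Private placement notes: weight = 246/2247.8 = 0.1094; after-tax cost = 4.3% × (1 − 39.8%) = 2.5886%.
WACC = 0.5330 × 16.4000% + 0.1076 × 8.5200% + 0.2500 × 2.0468% + 0.1094 × 2.5886% = 10.4522%.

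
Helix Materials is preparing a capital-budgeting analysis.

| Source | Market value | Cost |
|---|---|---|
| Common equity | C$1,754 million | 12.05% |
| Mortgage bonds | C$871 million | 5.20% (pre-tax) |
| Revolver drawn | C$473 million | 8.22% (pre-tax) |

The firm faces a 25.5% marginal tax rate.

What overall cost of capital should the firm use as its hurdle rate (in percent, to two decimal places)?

Total capital V = 1754 + 871 + 473 = 3098.
Equity: weight = 1754/3098 = 0.5662; cost = 12.05%.
Mortgage bonds: weight = 871/3098 = 0.2811; after-tax cost = 5.2% × (1 − 25.5%) = 3.8740%.
Revolver drawn: weight = 473/3098 = 0.1527; after-tax cost = 8.22% × (1 − 25.5%) = 6.1239%.
WACC = 0.5662 × 12.0500% + 0.2811 × 3.8740% + 0.1527 × 6.1239% = 8.8465%.

8.85%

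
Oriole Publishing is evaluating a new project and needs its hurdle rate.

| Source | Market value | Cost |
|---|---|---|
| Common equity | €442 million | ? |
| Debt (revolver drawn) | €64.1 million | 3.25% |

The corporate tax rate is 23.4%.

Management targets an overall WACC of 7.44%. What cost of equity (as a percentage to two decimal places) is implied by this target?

8.16%

Total capital V = 442 + 64.1 = 506.1.
Equity weight = 442/506.1 = 0.8733.
Revolver drawn weight = 64.1/506.1 = 0.1267.
Debt contribution = 0.1267 × 3.25% × (1 − 23.4%) = 0.3153%.
Required equity contribution = 7.44% − 0.3153% = 7.1247%.
Re = 7.1247% / 0.8733 = 8.1579%.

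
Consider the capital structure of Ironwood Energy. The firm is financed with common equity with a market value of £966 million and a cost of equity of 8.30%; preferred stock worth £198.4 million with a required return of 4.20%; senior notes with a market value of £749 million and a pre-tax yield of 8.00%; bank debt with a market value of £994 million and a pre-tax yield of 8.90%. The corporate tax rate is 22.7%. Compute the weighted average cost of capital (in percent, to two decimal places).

6.99%

Total capital V = 966 + 198.4 + 749 + 994 = 2907.4.
Equity: weight = 966/2907.4 = 0.3323; cost = 8.3%.
Preferred: weight = 198.4/2907.4 = 0.0682; cost = 4.2%.
Senior notes: weight = 749/2907.4 = 0.2576; after-tax cost = 8% × (1 − 22.7%) = 6.1840%.
Bank debt: weight = 994/2907.4 = 0.3419; after-tax cost = 8.9% × (1 − 22.7%) = 6.8797%.
WACC = 0.3323 × 8.3000% + 0.0682 × 4.2000% + 0.2576 × 6.1840% + 0.3419 × 6.8797% = 6.9895%.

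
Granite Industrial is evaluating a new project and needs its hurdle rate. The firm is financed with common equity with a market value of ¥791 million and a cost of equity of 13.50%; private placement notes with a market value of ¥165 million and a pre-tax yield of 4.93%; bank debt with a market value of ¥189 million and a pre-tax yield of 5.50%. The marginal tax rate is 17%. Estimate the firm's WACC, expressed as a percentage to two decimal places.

10.67%

Total capital V = 791 + 165 + 189 = 1145.
Equity: weight = 791/1145 = 0.6908; cost = 13.5%.
Private placement notes: weight = 165/1145 = 0.1441; after-tax cost = 4.93% × (1 − 17%) = 4.0919%.
Bank debt: weight = 189/1145 = 0.1651; after-tax cost = 5.5% × (1 − 17%) = 4.5650%.
WACC = 0.6908 × 13.5000% + 0.1441 × 4.0919% + 0.1651 × 4.5650% = 10.6694%.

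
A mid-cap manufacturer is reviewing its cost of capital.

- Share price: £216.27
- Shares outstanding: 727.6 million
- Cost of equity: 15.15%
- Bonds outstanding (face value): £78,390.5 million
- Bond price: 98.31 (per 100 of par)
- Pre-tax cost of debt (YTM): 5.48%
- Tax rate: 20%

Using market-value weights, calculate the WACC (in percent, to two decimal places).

11.61%

Market value of equity E = 216.27 × 727.6m = 157358.052m. Market value of debt D = 78390.5m × 98.31/100 = 77065.70055m.
Total capital V = 157358.052 + 77065.70055 = 234423.75255.
Equity: weight = 157358.052/234423.75255 = 0.6713; cost = 15.15%.
Bonds outstanding: weight = 77065.70055/234423.75255 = 0.3287; after-tax cost = 5.48% × (1 − 20%) = 4.3840%.
WACC = 0.6713 × 15.1500% + 0.3287 × 4.3840% = 11.6107%.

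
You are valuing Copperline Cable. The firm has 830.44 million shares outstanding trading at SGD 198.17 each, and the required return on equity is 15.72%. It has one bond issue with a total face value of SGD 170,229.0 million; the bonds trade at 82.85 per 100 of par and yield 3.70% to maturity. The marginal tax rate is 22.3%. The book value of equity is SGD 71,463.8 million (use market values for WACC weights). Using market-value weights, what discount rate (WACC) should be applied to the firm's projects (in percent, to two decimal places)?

Market value of equity E = 198.17 × 830.44m = 164568.2948m. Market value of debt D = 170229m × 82.85/100 = 141034.7265m.
Total capital V = 164568.2948 + 141034.7265 = 305603.0213.
Equity: weight = 164568.2948/305603.0213 = 0.5385; cost = 15.72%.
Bonds outstanding: weight = 141034.7265/305603.0213 = 0.4615; after-tax cost = 3.7% × (1 − 22.3%) = 2.8749%.
WACC = 0.5385 × 15.7200% + 0.4615 × 2.8749% = 9.7920%.

9.79%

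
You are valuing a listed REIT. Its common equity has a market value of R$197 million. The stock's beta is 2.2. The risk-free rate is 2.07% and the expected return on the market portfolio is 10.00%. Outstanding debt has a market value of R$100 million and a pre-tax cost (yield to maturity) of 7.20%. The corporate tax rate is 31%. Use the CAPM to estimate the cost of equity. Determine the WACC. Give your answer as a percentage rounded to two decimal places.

14.62%

Market risk premium = 10.0% − 2.07% = 7.93%.
Cost of equity via CAPM: Re = 2.07% + 2.2 × 7.93% = 19.5160%.
Total capital V = 197 + 100 = 297.
Equity: weight = 197/297 = 0.6633; cost = 19.516%.
Debt: weight = 100/297 = 0.3367; after-tax cost = 7.2% × (1 − 31%) = 4.9680%.
WACC = 0.6633 × 19.5160% + 0.3367 × 4.9680% = 14.6177%.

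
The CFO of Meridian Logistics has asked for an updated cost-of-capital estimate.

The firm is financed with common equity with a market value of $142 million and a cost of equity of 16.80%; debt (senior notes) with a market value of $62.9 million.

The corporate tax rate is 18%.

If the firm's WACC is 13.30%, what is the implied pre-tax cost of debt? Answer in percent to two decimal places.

6.58%

Total capital V = 142 + 62.9 = 204.9.
Equity weight = 142/204.9 = 0.6930.
Senior notes weight = 62.9/204.9 = 0.3070.
Equity contribution = 0.6930 × 16.8% = 11.6428%.
Remaining for debt = 13.3% − 11.6428% = 1.6572%.
Rd × (1 − 18%) × 0.3070 = 1.6572%  ⇒  Rd = 6.5836%.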